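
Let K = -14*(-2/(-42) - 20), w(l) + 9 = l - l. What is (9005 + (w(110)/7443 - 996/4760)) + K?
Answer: 27410351551/2952390 ≈ 9284.1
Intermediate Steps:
w(l) = -9 (w(l) = -9 + (l - l) = -9 + 0 = -9)
K = 838/3 (K = -14*(-2*(-1/42) - 20) = -14*(1/21 - 20) = -14*(-419/21) = 838/3 ≈ 279.33)
(9005 + (w(110)/7443 - 996/4760)) + K = (9005 + (-9/7443 - 996/4760)) + 838/3 = (9005 + (-9*1/7443 - 996*1/4760)) + 838/3 = (9005 + (-1/827 - 249/1190)) + 838/3 = (9005 - 207113/984130) + 838/3 = 8861883537/984130 + 838/3 = 27410351551/2952390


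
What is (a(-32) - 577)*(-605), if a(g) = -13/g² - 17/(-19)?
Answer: 6781415355/19456 ≈ 3.4855e+5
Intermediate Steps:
a(g) = 17/19 - 13/g² (a(g) = -13/g² - 17*(-1/19) = -13/g² + 17/19 = 17/19 - 13/g²)
(a(-32) - 577)*(-605) = ((17/19 - 13/(-32)²) - 577)*(-605) = ((17/19 - 13*1/1024) - 577)*(-605) = ((17/19 - 13/1024) - 577)*(-605) = (17161/19456 - 577)*(-605) = -11208951/19456*(-605) = 6781415355/19456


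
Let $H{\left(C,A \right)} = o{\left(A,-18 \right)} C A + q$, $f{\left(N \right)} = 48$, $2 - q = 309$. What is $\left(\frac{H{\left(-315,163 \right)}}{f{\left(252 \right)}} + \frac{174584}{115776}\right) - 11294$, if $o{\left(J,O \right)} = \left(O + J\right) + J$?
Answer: $- \frac{9863033791}{28944} \approx -3.4076 \cdot 10^{5}$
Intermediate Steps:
$q = -307$ ($q = 2 - 309 = -307$)
$o{\left(J,O \right)} = O + 2 J$ ($o{\left(J,O \right)} = \left(J + O\right) + J = O + 2 J$)
$H{\left(C,A \right)} = -307 + A C \left(-18 + 2 A\right)$ ($H{\left(C,A \right)} = \left(-18 + 2 A\right) C A - 307 = C \left(-18 + 2 A\right) A - 307 = A C \left(-18 + 2 A\right) - 307 = -307 + A C \left(-18 + 2 A\right)$)
$\left(\frac{H{\left(-315,163 \right)}}{f{\left(252 \right)}} + \frac{174584}{115776}\right) - 11294 = \left(\frac{-307 + 2 \cdot 163 \left(-315\right) \left(-9 + 163\right)}{48} + \frac{174584}{115776}\right) - 11294 = \left(\left(-307 + 2 \cdot 163 \left(-315\right) 154\right) \frac{1}{48} + 174584 \cdot \frac{1}{115776}\right) - 11294 = \left(\left(-307 - 15814260\right) \frac{1}{48} + \frac{21823}{14472}\right) - 11294 = \left(\left(-15814567\right) \frac{1}{48} + \frac{21823}{14472}\right) - 11294 = \left(- \frac{15814567}{48} + \frac{21823}{14472}\right) - 11294 = - \frac{9536140255}{28944} - 11294 = - \frac{9863033791}{28944}$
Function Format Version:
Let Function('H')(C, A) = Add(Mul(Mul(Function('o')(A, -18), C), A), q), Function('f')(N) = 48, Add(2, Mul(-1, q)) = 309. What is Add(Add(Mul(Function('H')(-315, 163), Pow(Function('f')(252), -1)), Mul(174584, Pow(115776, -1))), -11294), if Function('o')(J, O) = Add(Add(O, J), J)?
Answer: Rational(-9863033791, 28944) ≈ -3.4076e+5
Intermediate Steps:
q = -307 (q = Add(2, Mul(-1, 309)) = Add(2, -309) = -307)
Function('o')(J, O) = Add(O, Mul(2, J)) (Function('o')(J, O) = Add(Add(J, O), J) = Add(O, Mul(2, J)))
Function('H')(C, A) = Add(-307, Mul(A, C, Add(-18, Mul(2, A)))) (Function('H')(C, A) = Add(Mul(Mul(Add(-18, Mul(2, A)), C), A), -307) = Add(Mul(Mul(C, Add(-18, Mul(2, A))), A), -307) = Add(Mul(A, C, Add(-18, Mul(2, A))), -307) = Add(-307, Mul(A, C, Add(-18, Mul(2, A)))))
Add(Add(Mul(Function('H')(-315, 163), Pow(Function('f')(252), -1)), Mul(174584, Pow(115776, -1))), -11294) = Add(Add(Mul(Add(-307, Mul(2, 163, -315, Add(-9, 163))), Pow(48, -1)), Mul(174584, Pow(115776, -1))), -11294) = Add(Add(Mul(Add(-307, Mul(2, 163, -315, 154)), Rational(1, 48)), Mul(174584, Rational(1, 115776))), -11294) = Add(Add(Mul(Add(-307, -15814260), Rational(1, 48)), Rational(21823, 14472)), -11294) = Add(Add(Mul(-15814567, Rational(1, 48)), Rational(21823, 14472)), -11294) = Add(Add(Rational(-15814567, 48), Rational(21823, 14472)), -11294) = Add(Rational(-9536140255, 28944), -11294) = Rational(-9863033791, 28944)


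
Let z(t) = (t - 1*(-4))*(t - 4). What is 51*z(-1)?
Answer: -765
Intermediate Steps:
z(t) = (-4 + t)*(4 + t) (z(t) = (t + 4)*(-4 + t) = (4 + t)*(-4 + t) = (-4 + t)*(4 + t))
51*z(-1) = 51*(-16 + (-1)**2) = 51*(-16 + 1) = 51*(-15) = -765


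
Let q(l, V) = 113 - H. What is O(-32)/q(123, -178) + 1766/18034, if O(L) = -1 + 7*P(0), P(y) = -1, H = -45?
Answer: 33689/712343 ≈ 0.047293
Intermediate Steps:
O(L) = -8 (O(L) = -1 + 7*(-1) = -1 - 7 = -8)
q(l, V) = 158 (q(l, V) = 113 - 1*(-45) = 113 + 45 = 158)
O(-32)/q(123, -178) + 1766/18034 = -8/158 + 1766/18034 = -8*1/158 + 1766*(1/18034) = -4/79 + 883/9017 = 33689/712343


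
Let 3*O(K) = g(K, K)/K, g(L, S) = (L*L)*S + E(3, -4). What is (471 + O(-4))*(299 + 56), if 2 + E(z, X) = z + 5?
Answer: 1013525/6 ≈ 1.6892e+5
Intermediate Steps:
E(z, X) = 3 + z (E(z, X) = -2 + (z + 5) = -2 + (5 + z) = 3 + z)
g(L, S) = 6 + S*L**2 (g(L, S) = (L*L)*S + (3 + 3) = L**2*S + 6 = S*L**2 + 6 = 6 + S*L**2)
O(K) = (6 + K**3)/(3*K) (O(K) = ((6 + K*K**2)/K)/3 = ((6 + K**3)/K)/3 = (6 + K**3)/(3*K))
(471 + O(-4))*(299 + 56) = (471 + (1/3)*(6 + (-4)**3)/(-4))*(299 + 56) = (471 + (1/3)*(-1/4)*(6 - 64))*355 = (471 + (1/3)*(-1/4)*(-58))*355 = (471 + 29/6)*355 = (2855/6)*355 = 1013525/6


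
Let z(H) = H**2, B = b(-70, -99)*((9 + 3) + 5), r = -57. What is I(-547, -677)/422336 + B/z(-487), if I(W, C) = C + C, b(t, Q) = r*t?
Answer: 14162962027/50082503392 ≈ 0.28279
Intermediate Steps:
b(t, Q) = -57*t
I(W, C) = 2*C
B = 67830 (B = (-57*(-70))*((9 + 3) + 5) = 3990*(12 + 5) = 3990*17 = 67830)
I(-547, -677)/422336 + B/z(-487) = (2*(-677))/422336 + 67830/((-487)**2) = -1354*1/422336 + 67830/237169 = -677/211168 + 67830*(1/237169) = -677/211168 + 67830/237169 = 14162962027/50082503392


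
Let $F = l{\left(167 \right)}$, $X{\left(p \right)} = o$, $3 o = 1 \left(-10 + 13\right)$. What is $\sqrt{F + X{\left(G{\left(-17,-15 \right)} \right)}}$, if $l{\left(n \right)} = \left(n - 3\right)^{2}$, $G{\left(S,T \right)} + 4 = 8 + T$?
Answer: $\sqrt{26897} \approx 164.0$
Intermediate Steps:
$G{\left(S,T \right)} = 4 + T$ ($G{\left(S,T \right)} = -4 + \left(8 + T\right) = 4 + T$)
$l{\left(n \right)} = \left(-3 + n\right)^{2}$ ($l{\left(n \right)} = \left(n + \left(-6 + 3\right)\right)^{2} = \left(n - 3\right)^{2} = \left(-3 + n\right)^{2}$)
$o = 1$ ($o = \frac{1 \left(-10 + 13\right)}{3} = \frac{1 \cdot 3}{3} = \frac{1}{3} \cdot 3 = 1$)
$X{\left(p \right)} = 1$
$F = 26896$ ($F = \left(-3 + 167\right)^{2} = 164^{2} = 26896$)
$\sqrt{F + X{\left(G{\left(-17,-15 \right)} \right)}} = \sqrt{26896 + 1} = \sqrt{26897}$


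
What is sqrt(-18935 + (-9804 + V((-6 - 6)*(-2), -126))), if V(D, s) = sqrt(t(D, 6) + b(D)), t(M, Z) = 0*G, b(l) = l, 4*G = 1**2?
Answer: sqrt(-28739 + 2*sqrt(6)) ≈ 169.51*I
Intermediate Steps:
G = 1/4 (G = (1/4)*1**2 = (1/4)*1 = 1/4 ≈ 0.25000)
t(M, Z) = 0 (t(M, Z) = 0*(1/4) = 0)
V(D, s) = sqrt(D) (V(D, s) = sqrt(0 + D) = sqrt(D))
sqrt(-18935 + (-9804 + V((-6 - 6)*(-2), -126))) = sqrt(-18935 + (-9804 + sqrt((-6 - 6)*(-2)))) = sqrt(-18935 + (-9804 + sqrt(-12*(-2)))) = sqrt(-18935 + (-9804 + sqrt(24))) = sqrt(-18935 + (-9804 + 2*sqrt(6))) = sqrt(-28739 + 2*sqrt(6))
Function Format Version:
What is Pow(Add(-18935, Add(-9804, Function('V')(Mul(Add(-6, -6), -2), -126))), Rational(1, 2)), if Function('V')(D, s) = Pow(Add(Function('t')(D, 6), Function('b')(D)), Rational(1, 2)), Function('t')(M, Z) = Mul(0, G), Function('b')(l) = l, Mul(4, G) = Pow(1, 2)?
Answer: Pow(Add(-28739, Mul(2, Pow(6, Rational(1, 2)))), Rational(1, 2)) ≈ Mul(169.51, I)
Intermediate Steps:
G = Rational(1, 4) (G = Mul(Rational(1, 4), Pow(1, 2)) = Mul(Rational(1, 4), 1) = Rational(1, 4) ≈ 0.25000)
Function('t')(M, Z) = 0 (Function('t')(M, Z) = Mul(0, Rational(1, 4)) = 0)
Function('V')(D, s) = Pow(D, Rational(1, 2)) (Function('V')(D, s) = Pow(Add(0, D), Rational(1, 2)) = Pow(D, Rational(1, 2)))
Pow(Add(-18935, Add(-9804, Function('V')(Mul(Add(-6, -6), -2), -126))), Rational(1, 2)) = Pow(Add(-18935, Add(-9804, Pow(Mul(Add(-6, -6), -2), Rational(1, 2)))), Rational(1, 2)) = Pow(Add(-18935, Add(-9804, Pow(Mul(-12, -2), Rational(1, 2)))), Rational(1, 2)) = Pow(Add(-18935, Add(-9804, Pow(24, Rational(1, 2)))), Rational(1, 2)) = Pow(Add(-18935, Add(-9804, Mul(2, Pow(6, Rational(1, 2))))), Rational(1, 2)) = Pow(Add(-28739, Mul(2, Pow(6, Rational(1, 2)))), Rational(1, 2))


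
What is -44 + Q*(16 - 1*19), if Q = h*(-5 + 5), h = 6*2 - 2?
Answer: -44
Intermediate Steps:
h = 10 (h = 12 - 2 = 10)
Q = 0 (Q = 10*(-5 + 5) = 10*0 = 0)
-44 + Q*(16 - 1*19) = -44 + 0*(16 - 1*19) = -44 + 0*(16 - 19) = -44 + 0*(-3) = -44 + 0 = -44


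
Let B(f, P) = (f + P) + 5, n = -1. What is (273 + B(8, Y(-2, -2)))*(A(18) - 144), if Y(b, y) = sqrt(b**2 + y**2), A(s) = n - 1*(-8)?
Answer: -39182 - 274*sqrt(2) ≈ -39570.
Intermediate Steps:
A(s) = 7 (A(s) = -1 - 1*(-8) = -1 + 8 = 7)
B(f, P) = 5 + P + f (B(f, P) = (P + f) + 5 = 5 + P + f)
(273 + B(8, Y(-2, -2)))*(A(18) - 144) = (273 + (5 + sqrt((-2)**2 + (-2)**2) + 8))*(7 - 144) = (273 + (5 + sqrt(4 + 4) + 8))*(-137) = (273 + (5 + sqrt(8) + 8))*(-137) = (273 + (5 + 2*sqrt(2) + 8))*(-137) = (273 + (13 + 2*sqrt(2)))*(-137) = (286 + 2*sqrt(2))*(-137) = -39182 - 274*sqrt(2)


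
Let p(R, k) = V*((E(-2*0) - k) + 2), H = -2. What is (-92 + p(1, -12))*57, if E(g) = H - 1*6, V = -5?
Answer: -6954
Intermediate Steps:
E(g) = -8 (E(g) = -2 - 1*6 = -2 - 6 = -8)
p(R, k) = 30 + 5*k (p(R, k) = -5*((-8 - k) + 2) = -5*(-6 - k) = 30 + 5*k)
(-92 + p(1, -12))*57 = (-92 + (30 + 5*(-12)))*57 = (-92 + (30 - 60))*57 = (-92 - 30)*57 = -122*57 = -6954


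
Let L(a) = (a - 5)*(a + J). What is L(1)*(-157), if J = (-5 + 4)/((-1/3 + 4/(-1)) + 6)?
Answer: 1256/5 ≈ 251.20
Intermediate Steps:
J = -⅗ (J = -1/((-1*⅓ + 4*(-1)) + 6) = -1/((-⅓ - 4) + 6) = -1/(-13/3 + 6) = -1/5/3 = -1*⅗ = -⅗ ≈ -0.60000)
L(a) = (-5 + a)*(-⅗ + a) (L(a) = (a - 5)*(a - ⅗) = (-5 + a)*(-⅗ + a))
L(1)*(-157) = (3 + 1² - 28/5*1)*(-157) = (3 + 1 - 28/5)*(-157) = -8/5*(-157) = 1256/5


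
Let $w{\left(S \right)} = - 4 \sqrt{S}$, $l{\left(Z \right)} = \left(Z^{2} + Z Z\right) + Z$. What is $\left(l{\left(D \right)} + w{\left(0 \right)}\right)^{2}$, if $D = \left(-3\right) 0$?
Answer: $0$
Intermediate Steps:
$D = 0$
$l{\left(Z \right)} = Z + 2 Z^{2}$ ($l{\left(Z \right)} = \left(Z^{2} + Z^{2}\right) + Z = 2 Z^{2} + Z = Z + 2 Z^{2}$)
$\left(l{\left(D \right)} + w{\left(0 \right)}\right)^{2} = \left(0 \left(1 + 2 \cdot 0\right) - 4 \sqrt{0}\right)^{2} = \left(0 \left(1 + 0\right) - 0\right)^{2} = \left(0 \cdot 1 + 0\right)^{2} = \left(0 + 0\right)^{2} = 0^{2} = 0$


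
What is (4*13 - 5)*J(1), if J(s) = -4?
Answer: -188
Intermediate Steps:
(4*13 - 5)*J(1) = (4*13 - 5)*(-4) = (52 - 5)*(-4) = 47*(-4) = -188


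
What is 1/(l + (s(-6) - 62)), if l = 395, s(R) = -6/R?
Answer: 1/334 ≈ 0.0029940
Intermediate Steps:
1/(l + (s(-6) - 62)) = 1/(395 + (-6/(-6) - 62)) = 1/(395 + (-6*(-1/6) - 62)) = 1/(395 + (1 - 62)) = 1/(395 - 61) = 1/334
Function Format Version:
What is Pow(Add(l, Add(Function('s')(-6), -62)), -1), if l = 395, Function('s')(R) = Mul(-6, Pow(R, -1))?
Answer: Rational(1, 334) ≈ 0.0029940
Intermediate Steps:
Pow(Add(l, Add(Function('s')(-6), -62)), -1) = Pow(Add(395, Add(Mul(-6, Pow(-6, -1)), -62)), -1) = Pow(Add(395, Add(Mul(-6, Rational(-1, 6)), -62)), -1) = Pow(Add(395, Add(1, -62)), -1) = Pow(Add(395, -61), -1) = Pow(334, -1) = Rational(1, 334)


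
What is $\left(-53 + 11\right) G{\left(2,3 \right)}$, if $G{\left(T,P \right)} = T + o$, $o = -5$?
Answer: $126$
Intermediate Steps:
$G{\left(T,P \right)} = -5 + T$ ($G{\left(T,P \right)} = T - 5 = -5 + T$)
$\left(-53 + 11\right) G{\left(2,3 \right)} = \left(-53 + 11\right) \left(-5 + 2\right) = \left(-42\right) \left(-3\right) = 126$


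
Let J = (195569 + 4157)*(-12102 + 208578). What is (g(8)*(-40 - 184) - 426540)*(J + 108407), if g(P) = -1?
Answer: -16729268222536628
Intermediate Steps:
J = 39241365576 (J = 199726*196476 = 39241365576)
(g(8)*(-40 - 184) - 426540)*(J + 108407) = (-(-40 - 184) - 426540)*(39241365576 + 108407) = (-1*(-224) - 426540)*39241473983 = (224 - 426540)*39241473983 = -426316*39241473983 = -16729268222536628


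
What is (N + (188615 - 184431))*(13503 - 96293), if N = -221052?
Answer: 17954501720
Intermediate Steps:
(N + (188615 - 184431))*(13503 - 96293) = (-221052 + (188615 - 184431))*(13503 - 96293) = (-221052 + 4184)*(-82790) = -216868*(-82790) = 17954501720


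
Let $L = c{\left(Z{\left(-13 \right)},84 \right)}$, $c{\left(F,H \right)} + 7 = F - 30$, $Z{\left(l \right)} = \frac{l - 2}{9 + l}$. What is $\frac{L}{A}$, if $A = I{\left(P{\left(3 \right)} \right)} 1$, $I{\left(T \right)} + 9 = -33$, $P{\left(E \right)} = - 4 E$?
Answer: $\frac{19}{24} \approx 0.79167$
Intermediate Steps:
$Z{\left(l \right)} = \frac{-2 + l}{9 + l}$
$I{\left(T \right)} = -42$ ($I{\left(T \right)} = -9 - 33 = -42$)
$A = -42$ ($A = \left(-42\right) 1 = -42$)
$c{\left(F,H \right)} = -37 + F$ ($c{\left(F,H \right)} = -7 + \left(F - 30\right) = -7 + \left(-30 + F\right) = -37 + F$)
$L = - \frac{133}{4}$ ($L = -37 + \frac{-2 - 13}{9 - 13} = -37 + \frac{1}{-4} \left(-15\right) = -37 - - \frac{15}{4} = -37 + \frac{15}{4} = - \frac{133}{4} \approx -33.25$)
$\frac{L}{A} = - \frac{133}{4 \left(-42\right)} = \left(- \frac{133}{4}\right) \left(- \frac{1}{42}\right) = \frac{19}{24}$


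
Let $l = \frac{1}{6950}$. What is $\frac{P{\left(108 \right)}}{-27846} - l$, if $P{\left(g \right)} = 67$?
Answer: $- \frac{123374}{48382425} \approx -0.00255$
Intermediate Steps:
$l = \frac{1}{6950} \approx 0.00014388$
$\frac{P{\left(108 \right)}}{-27846} - l = \frac{67}{-27846} - \frac{1}{6950} = 67 \left(- \frac{1}{27846}\right) - \frac{1}{6950} = - \frac{67}{27846} - \frac{1}{6950} = - \frac{123374}{48382425}$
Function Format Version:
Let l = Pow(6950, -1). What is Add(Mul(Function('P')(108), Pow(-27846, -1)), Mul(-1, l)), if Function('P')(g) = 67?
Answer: Rational(-123374, 48382425) ≈ -0.0025500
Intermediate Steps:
l = Rational(1, 6950) ≈ 0.00014388
Add(Mul(Function('P')(108), Pow(-27846, -1)), Mul(-1, l)) = Add(Mul(67, Pow(-27846, -1)), Mul(-1, Rational(1, 6950))) = Add(Mul(67, Rational(-1, 27846)), Rational(-1, 6950)) = Add(Rational(-67, 27846), Rational(-1, 6950)) = Rational(-123374, 48382425)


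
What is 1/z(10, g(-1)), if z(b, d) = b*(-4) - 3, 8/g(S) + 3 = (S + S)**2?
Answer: -1/43 ≈ -0.023256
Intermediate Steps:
g(S) = 8/(-3 + 4*S**2) (g(S) = 8/(-3 + (S + S)**2) = 8/(-3 + (2*S)**2) = 8/(-3 + 4*S**2))
z(b, d) = -3 - 4*b (z(b, d) = -4*b - 3 = -3 - 4*b)
1/z(10, g(-1)) = 1/(-3 - 4*10) = 1/(-3 - 40) = 1/(-43) = -1/43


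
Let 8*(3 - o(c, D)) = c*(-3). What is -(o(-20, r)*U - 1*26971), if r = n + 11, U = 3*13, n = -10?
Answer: 54293/2 ≈ 27147.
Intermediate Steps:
U = 39
r = 1 (r = -10 + 11 = 1)
o(c, D) = 3 + 3*c/8 (o(c, D) = 3 - c*(-3)/8 = 3 - (-3)*c/8 = 3 + 3*c/8)
-(o(-20, r)*U - 1*26971) = -((3 + (3/8)*(-20))*39 - 1*26971) = -((3 - 15/2)*39 - 26971) = -(-9/2*39 - 26971) = -(-351/2 - 26971) = -1*(-54293/2) = 54293/2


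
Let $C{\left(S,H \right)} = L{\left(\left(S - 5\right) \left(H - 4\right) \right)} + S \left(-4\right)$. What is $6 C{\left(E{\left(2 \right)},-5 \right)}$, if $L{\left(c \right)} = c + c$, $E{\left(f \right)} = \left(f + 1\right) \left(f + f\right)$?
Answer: $-1044$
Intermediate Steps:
$E{\left(f \right)} = 2 f \left(1 + f\right)$ ($E{\left(f \right)} = \left(1 + f\right) 2 f = 2 f \left(1 + f\right)$)
$L{\left(c \right)} = 2 c$
$C{\left(S,H \right)} = - 4 S + 2 \left(-5 + S\right) \left(-4 + H\right)$ ($C{\left(S,H \right)} = 2 \left(S - 5\right) \left(H - 4\right) + S \left(-4\right) = 2 \left(-5 + S\right) \left(-4 + H\right) - 4 S = - 4 S + 2 \left(-5 + S\right) \left(-4 + H\right)$)
$6 C{\left(E{\left(2 \right)},-5 \right)} = 6 \left(40 - 12 \cdot 2 \cdot 2 \left(1 + 2\right) - -50 + 2 \left(-5\right) 2 \cdot 2 \left(1 + 2\right)\right) = 6 \left(40 - 12 \cdot 2 \cdot 2 \cdot 3 + 50 + 2 \left(-5\right) 2 \cdot 2 \cdot 3\right) = 6 \left(40 - 144 + 50 + 2 \left(-5\right) 12\right) = 6 \left(40 - 144 + 50 - 120\right) = 6 \left(-174\right) = -1044$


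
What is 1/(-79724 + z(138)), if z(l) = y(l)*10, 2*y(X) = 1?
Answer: -1/79719 ≈ -1.2544e-5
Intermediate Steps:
y(X) = 1/2 (y(X) = (1/2)*1 = 1/2)
z(l) = 5 (z(l) = (1/2)*10 = 5)
1/(-79724 + z(138)) = 1/(-79724 + 5) = 1/(-79719) = -1/79719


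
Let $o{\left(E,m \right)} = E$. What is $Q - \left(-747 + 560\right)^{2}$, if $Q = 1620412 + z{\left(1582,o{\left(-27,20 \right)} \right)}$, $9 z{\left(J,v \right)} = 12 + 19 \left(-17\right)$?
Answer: $\frac{14268676}{9} \approx 1.5854 \cdot 10^{6}$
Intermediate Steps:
$z{\left(J,v \right)} = - \frac{311}{9}$ ($z{\left(J,v \right)} = \frac{12 + 19 \left(-17\right)}{9} = \frac{12 - 323}{9} = \frac{1}{9} \left(-311\right) = - \frac{311}{9}$)
$Q = \frac{14583397}{9}$ ($Q = 1620412 - \frac{311}{9} = \frac{14583397}{9} \approx 1.6204 \cdot 10^{6}$)
$Q - \left(-747 + 560\right)^{2} = \frac{14583397}{9} - \left(-747 + 560\right)^{2} = \frac{14583397}{9} - \left(-187\right)^{2} = \frac{14583397}{9} - 34969 = \frac{14268676}{9}$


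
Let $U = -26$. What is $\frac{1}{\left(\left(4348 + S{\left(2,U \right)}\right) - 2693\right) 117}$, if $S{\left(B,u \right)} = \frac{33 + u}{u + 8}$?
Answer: $\frac{2}{387179} \approx 5.1656 \cdot 10^{-6}$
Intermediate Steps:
$S{\left(B,u \right)} = \frac{33 + u}{8 + u}$
$\frac{1}{\left(\left(4348 + S{\left(2,U \right)}\right) - 2693\right) 117} = \frac{1}{\left(\left(4348 + \frac{33 - 26}{8 - 26}\right) - 2693\right) 117} = \frac{1}{\left(4348 + \frac{1}{-18} \cdot 7\right) - 2693} \cdot \frac{1}{117} = \frac{1}{\left(4348 - \frac{7}{18}\right) - 2693} \cdot \frac{1}{117} = \frac{1}{\frac{78257}{18} - 2693} \cdot \frac{1}{117} = \frac{1}{\frac{29783}{18}} \cdot \frac{1}{117} = \frac{18}{29783} \cdot \frac{1}{117} = \frac{2}{387179}$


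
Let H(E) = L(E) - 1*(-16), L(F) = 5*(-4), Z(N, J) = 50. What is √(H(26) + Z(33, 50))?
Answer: √46 ≈ 6.7823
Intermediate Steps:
L(F) = -20
H(E) = -4 (H(E) = -20 - 1*(-16) = -20 + 16 = -4)
√(H(26) + Z(33, 50)) = √(-4 + 50) = √46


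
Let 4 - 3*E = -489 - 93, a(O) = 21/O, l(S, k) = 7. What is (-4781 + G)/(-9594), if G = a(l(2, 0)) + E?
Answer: 6874/14391 ≈ 0.47766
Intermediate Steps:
E = 586/3 (E = 4/3 - (-489 - 93)/3 = 4/3 - 1/3*(-582) = 4/3 + 194 = 586/3 ≈ 195.33)
G = 595/3 (G = 21/7 + 586/3 = 21*(1/7) + 586/3 = 3 + 586/3 = 595/3 ≈ 198.33)
(-4781 + G)/(-9594) = (-4781 + 595/3)/(-9594) = -13748/3*(-1/9594) = 6874/14391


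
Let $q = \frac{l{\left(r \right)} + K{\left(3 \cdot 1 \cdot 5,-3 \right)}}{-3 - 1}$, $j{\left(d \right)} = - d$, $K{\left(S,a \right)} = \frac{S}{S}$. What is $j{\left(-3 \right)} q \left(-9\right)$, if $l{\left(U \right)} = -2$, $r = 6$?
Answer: $- \frac{27}{4} \approx -6.75$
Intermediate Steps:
$K{\left(S,a \right)} = 1$
$q = \frac{1}{4}$ ($q = \frac{-2 + 1}{-3 - 1} = - \frac{1}{-4} = \left(-1\right) \left(- \frac{1}{4}\right) = \frac{1}{4} \approx 0.25$)
$j{\left(-3 \right)} q \left(-9\right) = \left(-1\right) \left(-3\right) \frac{1}{4} \left(-9\right) = 3 \cdot \frac{1}{4} \left(-9\right) = \frac{3}{4} \left(-9\right) = - \frac{27}{4}$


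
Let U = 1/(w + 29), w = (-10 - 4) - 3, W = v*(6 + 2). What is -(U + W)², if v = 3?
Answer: -83521/144 ≈ -580.01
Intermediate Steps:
W = 24 (W = 3*(6 + 2) = 3*8 = 24)
w = -17 (w = -14 - 3 = -17)
U = 1/12 (U = 1/(-17 + 29) = 1/12 ≈ 0.083333)
-(U + W)² = -(1/12 + 24)² = -(289/12)² = -1*83521/144 = -83521/144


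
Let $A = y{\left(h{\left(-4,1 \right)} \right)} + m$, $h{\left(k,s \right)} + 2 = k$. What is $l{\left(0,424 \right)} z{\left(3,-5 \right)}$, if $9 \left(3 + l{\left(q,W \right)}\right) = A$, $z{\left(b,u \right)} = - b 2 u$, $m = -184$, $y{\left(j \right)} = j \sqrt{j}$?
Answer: $- \frac{2110}{3} - 20 i \sqrt{6} \approx -703.33 - 48.99 i$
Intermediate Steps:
$h{\left(k,s \right)} = -2 + k$
$y{\left(j \right)} = j^{\frac{3}{2}}$
$z{\left(b,u \right)} = - 2 b u$
$A = -184 - 6 i \sqrt{6}$ ($A = \left(-2 - 4\right)^{\frac{3}{2}} - 184 = \left(-6\right)^{\frac{3}{2}} - 184 = - 6 i \sqrt{6} - 184 = -184 - 6 i \sqrt{6} \approx -184.0 - 14.697 i$)
$l{\left(q,W \right)} = - \frac{211}{9} - \frac{2 i \sqrt{6}}{3}$ ($l{\left(q,W \right)} = -3 + \frac{-184 - 6 i \sqrt{6}}{9} = -3 - \left(\frac{184}{9} + \frac{2 i \sqrt{6}}{3}\right) = - \frac{211}{9} - \frac{2 i \sqrt{6}}{3}$)
$l{\left(0,424 \right)} z{\left(3,-5 \right)} = \left(- \frac{211}{9} - \frac{2 i \sqrt{6}}{3}\right) \left(\left(-2\right) 3 \left(-5\right)\right) = \left(- \frac{211}{9} - \frac{2 i \sqrt{6}}{3}\right) 30 = - \frac{2110}{3} - 20 i \sqrt{6}$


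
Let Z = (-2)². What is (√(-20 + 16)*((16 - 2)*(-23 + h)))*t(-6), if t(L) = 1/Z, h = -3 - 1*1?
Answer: -189*I ≈ -189.0*I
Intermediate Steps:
h = -4 (h = -3 - 1 = -4)
Z = 4
t(L) = ¼ (t(L) = 1/4 = ¼)
(√(-20 + 16)*((16 - 2)*(-23 + h)))*t(-6) = (√(-20 + 16)*((16 - 2)*(-23 - 4)))*(¼) = (√(-4)*(14*(-27)))*(¼) = ((2*I)*(-378))*(¼) = -756*I*(¼) = -189*I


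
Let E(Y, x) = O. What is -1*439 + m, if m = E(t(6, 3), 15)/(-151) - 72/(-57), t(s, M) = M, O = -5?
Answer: -1255772/2869 ≈ -437.70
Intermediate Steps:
E(Y, x) = -5
m = 3719/2869 (m = -5/(-151) - 72/(-57) = -5*(-1/151) - 72*(-1/57) = 5/151 + 24/19 = 3719/2869 ≈ 1.2963)
-1*439 + m = -1*439 + 3719/2869 = -439 + 3719/2869 = -1255772/2869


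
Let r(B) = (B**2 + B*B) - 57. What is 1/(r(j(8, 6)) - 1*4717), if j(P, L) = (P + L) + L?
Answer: -1/3974 ≈ -0.00025164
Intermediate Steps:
j(P, L) = P + 2*L (j(P, L) = (L + P) + L = P + 2*L)
r(B) = -57 + 2*B**2 (r(B) = (B**2 + B**2) - 57 = 2*B**2 - 57 = -57 + 2*B**2)
1/(r(j(8, 6)) - 1*4717) = 1/((-57 + 2*(8 + 2*6)**2) - 1*4717) = 1/((-57 + 2*(8 + 12)**2) - 4717) = 1/((-57 + 2*20**2) - 4717) = 1/((-57 + 2*400) - 4717) = 1/((-57 + 800) - 4717) = 1/(743 - 4717) = 1/(-3974) = -1/3974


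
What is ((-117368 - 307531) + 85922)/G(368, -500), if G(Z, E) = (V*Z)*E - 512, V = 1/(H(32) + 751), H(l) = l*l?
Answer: 24067367/43712 ≈ 550.59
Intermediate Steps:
H(l) = l**2
V = 1/1775 (V = 1/(32**2 + 751) = 1/(1024 + 751) = 1/1775 ≈ 0.00056338)
G(Z, E) = -512 + E*Z/1775 (G(Z, E) = (Z/1775)*E - 512 = E*Z/1775 - 512 = -512 + E*Z/1775)
((-117368 - 307531) + 85922)/G(368, -500) = ((-117368 - 307531) + 85922)/(-512 + (1/1775)*(-500)*368) = (-424899 + 85922)/(-512 - 7360/71) = -338977/(-43712/71) = -338977*(-71/43712) = 24067367/43712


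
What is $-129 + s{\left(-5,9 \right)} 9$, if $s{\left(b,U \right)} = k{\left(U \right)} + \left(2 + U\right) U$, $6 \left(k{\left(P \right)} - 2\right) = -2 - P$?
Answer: $\frac{1527}{2} \approx 763.5$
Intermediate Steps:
$k{\left(P \right)} = \frac{5}{3} - \frac{P}{6}$ ($k{\left(P \right)} = 2 + \frac{-2 - P}{6} = 2 - \left(\frac{1}{3} + \frac{P}{6}\right) = \frac{5}{3} - \frac{P}{6}$)
$s{\left(b,U \right)} = \frac{5}{3} - \frac{U}{6} + U \left(2 + U\right)$ ($s{\left(b,U \right)} = \left(\frac{5}{3} - \frac{U}{6}\right) + \left(2 + U\right) U = \left(\frac{5}{3} - \frac{U}{6}\right) + U \left(2 + U\right) = \frac{5}{3} - \frac{U}{6} + U \left(2 + U\right)$)
$-129 + s{\left(-5,9 \right)} 9 = -129 + \left(\frac{5}{3} + 9^{2} + \frac{11}{6} \cdot 9\right) 9 = -129 + \left(\frac{5}{3} + 81 + \frac{33}{2}\right) 9 = -129 + \frac{595}{6} \cdot 9 = -129 + \frac{1785}{2} = \frac{1527}{2}$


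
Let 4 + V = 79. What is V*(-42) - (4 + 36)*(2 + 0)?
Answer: -3230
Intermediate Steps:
V = 75 (V = -4 + 79 = 75)
V*(-42) - (4 + 36)*(2 + 0) = 75*(-42) - (4 + 36)*(2 + 0) = -3150 - 40*2 = -3150 - 1*80 = -3150 - 80 = -3230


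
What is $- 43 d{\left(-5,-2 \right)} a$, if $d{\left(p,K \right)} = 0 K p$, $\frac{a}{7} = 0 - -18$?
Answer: $0$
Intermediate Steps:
$a = 126$ ($a = 7 \left(0 - -18\right) = 7 \left(0 + 18\right) = 7 \cdot 18 = 126$)
$d{\left(p,K \right)} = 0$ ($d{\left(p,K \right)} = 0 p = 0$)
$- 43 d{\left(-5,-2 \right)} a = \left(-43\right) 0 \cdot 126 = 0 \cdot 126 = 0$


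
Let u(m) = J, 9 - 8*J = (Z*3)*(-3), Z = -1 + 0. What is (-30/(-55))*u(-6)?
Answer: 0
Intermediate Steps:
Z = -1
J = 0 (J = 9/8 - (-1*3)*(-3)/8 = 9/8 - (-3)*(-3)/8 = 9/8 - ⅛*9 = 9/8 - 9/8 = 0)
u(m) = 0
(-30/(-55))*u(-6) = -30/(-55)*0 = -30*(-1)/55*0 = -15*(-2/55)*0 = (6/11)*0 = 0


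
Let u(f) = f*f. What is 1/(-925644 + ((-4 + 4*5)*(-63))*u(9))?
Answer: -1/1007292 ≈ -9.9276e-7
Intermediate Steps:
u(f) = f²
1/(-925644 + ((-4 + 4*5)*(-63))*u(9)) = 1/(-925644 + ((-4 + 4*5)*(-63))*9²) = 1/(-925644 + ((-4 + 20)*(-63))*81) = 1/(-925644 + (16*(-63))*81) = 1/(-925644 - 1008*81) = 1/(-925644 - 81648) = 1/(-1007292) = -1/1007292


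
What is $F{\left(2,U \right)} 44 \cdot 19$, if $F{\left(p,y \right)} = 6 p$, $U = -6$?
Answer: $10032$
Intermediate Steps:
$F{\left(2,U \right)} 44 \cdot 19 = 6 \cdot 2 \cdot 44 \cdot 19 = 12 \cdot 44 \cdot 19 = 528 \cdot 19 = 10032$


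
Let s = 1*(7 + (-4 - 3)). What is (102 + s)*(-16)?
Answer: -1632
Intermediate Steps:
s = 0 (s = 1*(7 - 7) = 1*0 = 0)
(102 + s)*(-16) = (102 + 0)*(-16) = 102*(-16) = -1632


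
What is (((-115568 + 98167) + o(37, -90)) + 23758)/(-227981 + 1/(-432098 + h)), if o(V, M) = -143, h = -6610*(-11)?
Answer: -2233237032/81933635629 ≈ -0.027257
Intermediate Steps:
h = 72710
(((-115568 + 98167) + o(37, -90)) + 23758)/(-227981 + 1/(-432098 + h)) = (((-115568 + 98167) - 143) + 23758)/(-227981 + 1/(-432098 + 72710)) = ((-17401 - 143) + 23758)/(-227981 + 1/(-359388)) = (-17544 + 23758)/(-227981 - 1/359388) = 6214/(-81933635629/359388) = 6214*(-359388/81933635629) = -2233237032/81933635629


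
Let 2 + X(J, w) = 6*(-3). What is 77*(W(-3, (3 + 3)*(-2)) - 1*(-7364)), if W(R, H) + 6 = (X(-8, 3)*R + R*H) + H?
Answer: 573034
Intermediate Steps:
X(J, w) = -20 (X(J, w) = -2 + 6*(-3) = -2 - 18 = -20)
W(R, H) = -6 + H - 20*R + H*R (W(R, H) = -6 + ((-20*R + R*H) + H) = -6 + ((-20*R + H*R) + H) = -6 + (H - 20*R + H*R) = -6 + H - 20*R + H*R)
77*(W(-3, (3 + 3)*(-2)) - 1*(-7364)) = 77*((-6 + (3 + 3)*(-2) - 20*(-3) + ((3 + 3)*(-2))*(-3)) - 1*(-7364)) = 77*((-6 + 6*(-2) + 60 + (6*(-2))*(-3)) + 7364) = 77*((-6 - 12 + 60 - 12*(-3)) + 7364) = 77*((-6 - 12 + 60 + 36) + 7364) = 77*(78 + 7364) = 77*7442 = 573034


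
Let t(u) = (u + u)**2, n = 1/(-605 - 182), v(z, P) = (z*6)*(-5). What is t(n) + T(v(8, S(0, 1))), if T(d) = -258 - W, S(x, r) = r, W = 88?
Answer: -214301670/619369 ≈ -346.00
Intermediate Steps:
v(z, P) = -30*z (v(z, P) = (6*z)*(-5) = -30*z)
n = -1/787 (n = 1/(-787) = -1/787 ≈ -0.0012706)
T(d) = -346 (T(d) = -258 - 1*88 = -258 - 88 = -346)
t(u) = 4*u**2 (t(u) = (2*u)**2 = 4*u**2)
t(n) + T(v(8, S(0, 1))) = 4*(-1/787)**2 - 346 = 4*(1/619369) - 346 = 4/619369 - 346 = -214301670/619369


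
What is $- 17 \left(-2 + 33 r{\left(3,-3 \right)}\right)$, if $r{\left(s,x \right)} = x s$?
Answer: $5083$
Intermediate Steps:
$r{\left(s,x \right)} = s x$
$- 17 \left(-2 + 33 r{\left(3,-3 \right)}\right) = - 17 \left(-2 + 33 \cdot 3 \left(-3\right)\right) = - 17 \left(-2 + 33 \left(-9\right)\right) = - 17 \left(-2 - 297\right) = \left(-17\right) \left(-299\right) = 5083$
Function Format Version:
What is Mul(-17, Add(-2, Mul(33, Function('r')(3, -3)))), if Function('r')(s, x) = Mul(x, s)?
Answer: 5083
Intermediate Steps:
Function('r')(s, x) = Mul(s, x)
Mul(-17, Add(-2, Mul(33, Function('r')(3, -3)))) = Mul(-17, Add(-2, Mul(33, Mul(3, -3)))) = Mul(-17, Add(-2, Mul(33, -9))) = Mul(-17, Add(-2, -297)) = Mul(-17, -299) = 5083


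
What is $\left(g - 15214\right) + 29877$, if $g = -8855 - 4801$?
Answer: $1007$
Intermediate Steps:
$g = -13656$ ($g = -8855 - 4801 = -13656$)
$\left(g - 15214\right) + 29877 = \left(-13656 - 15214\right) + 29877 = -28870 + 29877 = 1007$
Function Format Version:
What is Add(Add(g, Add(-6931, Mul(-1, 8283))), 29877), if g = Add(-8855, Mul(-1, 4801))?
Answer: 1007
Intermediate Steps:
g = -13656 (g = Add(-8855, -4801) = -13656)
Add(Add(g, Add(-6931, Mul(-1, 8283))), 29877) = Add(Add(-13656, Add(-6931, Mul(-1, 8283))), 29877) = Add(Add(-13656, Add(-6931, -8283)), 29877) = Add(Add(-13656, -15214), 29877) = Add(-28870, 29877) = 1007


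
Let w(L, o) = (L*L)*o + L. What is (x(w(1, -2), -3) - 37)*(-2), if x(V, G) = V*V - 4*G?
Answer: 48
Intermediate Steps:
w(L, o) = L + o*L² (w(L, o) = L²*o + L = o*L² + L = L + o*L²)
x(V, G) = V² - 4*G
(x(w(1, -2), -3) - 37)*(-2) = (((1*(1 + 1*(-2)))² - 4*(-3)) - 37)*(-2) = (((1*(1 - 2))² + 12) - 37)*(-2) = (((1*(-1))² + 12) - 37)*(-2) = (((-1)² + 12) - 37)*(-2) = ((1 + 12) - 37)*(-2) = (13 - 37)*(-2) = -24*(-2) = 48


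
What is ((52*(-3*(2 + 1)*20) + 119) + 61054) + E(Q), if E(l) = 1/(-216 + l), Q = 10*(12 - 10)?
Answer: 10155347/196 ≈ 51813.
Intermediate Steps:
Q = 20 (Q = 10*2 = 20)
((52*(-3*(2 + 1)*20) + 119) + 61054) + E(Q) = ((52*(-3*(2 + 1)*20) + 119) + 61054) + 1/(-216 + 20) = ((52*(-3*3*20) + 119) + 61054) + 1/(-196) = ((52*(-9*20) + 119) + 61054) - 1/196 = ((52*(-180) + 119) + 61054) - 1/196 = ((-9360 + 119) + 61054) - 1/196 = (-9241 + 61054) - 1/196 = 51813 - 1/196 = 10155347/196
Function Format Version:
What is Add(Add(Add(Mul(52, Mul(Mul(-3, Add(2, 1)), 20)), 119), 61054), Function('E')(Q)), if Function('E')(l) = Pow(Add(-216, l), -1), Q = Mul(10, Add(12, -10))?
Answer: Rational(10155347, 196) ≈ 51813.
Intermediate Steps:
Q = 20 (Q = Mul(10, 2) = 20)
Add(Add(Add(Mul(52, Mul(Mul(-3, Add(2, 1)), 20)), 119), 61054), Function('E')(Q)) = Add(Add(Add(Mul(52, Mul(Mul(-3, Add(2, 1)), 20)), 119), 61054), Pow(Add(-216, 20), -1)) = Add(Add(Add(Mul(52, Mul(Mul(-3, 3), 20)), 119), 61054), Pow(-196, -1)) = Add(Add(Add(Mul(52, Mul(-9, 20)), 119), 61054), Rational(-1, 196)) = Add(Add(Add(Mul(52, -180), 119), 61054), Rational(-1, 196)) = Add(Add(Add(-9360, 119), 61054), Rational(-1, 196)) = Add(Add(-9241, 61054), Rational(-1, 196)) = Add(51813, Rational(-1, 196)) = Rational(10155347, 196)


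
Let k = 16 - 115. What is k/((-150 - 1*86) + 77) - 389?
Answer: -20584/53 ≈ -388.38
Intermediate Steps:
k = -99
k/((-150 - 1*86) + 77) - 389 = -99/((-150 - 1*86) + 77) - 389 = -99/((-150 - 86) + 77) - 389 = -99/(-236 + 77) - 389 = -99/(-159) - 389 = -99*(-1/159) - 389 = 33/53 - 389 = -20584/53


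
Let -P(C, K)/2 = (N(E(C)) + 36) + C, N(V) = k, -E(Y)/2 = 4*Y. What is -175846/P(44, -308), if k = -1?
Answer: 87923/79 ≈ 1112.9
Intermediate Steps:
E(Y) = -8*Y
N(V) = -1
P(C, K) = -70 - 2*C (P(C, K) = -2*((-1 + 36) + C) = -2*(35 + C) = -70 - 2*C)
-175846/P(44, -308) = -175846/(-70 - 2*44) = -175846/(-70 - 88) = -175846/(-158) = -175846*(-1/158) = 87923/79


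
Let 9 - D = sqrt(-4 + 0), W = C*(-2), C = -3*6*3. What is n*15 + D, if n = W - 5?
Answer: 1554 - 2*I ≈ 1554.0 - 2.0*I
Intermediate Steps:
C = -54 (C = -18*3 = -54)
W = 108 (W = -54*(-2) = 108)
D = 9 - 2*I (D = 9 - sqrt(-4 + 0) = 9 - sqrt(-4) = 9 - 2*I ≈ 9.0 - 2.0*I)
n = 103 (n = 108 - 5 = 103)
n*15 + D = 103*15 + (9 - 2*I) = 1545 + (9 - 2*I) = 1554 - 2*I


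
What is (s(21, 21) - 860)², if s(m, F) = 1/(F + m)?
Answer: 1304582161/1764 ≈ 7.3956e+5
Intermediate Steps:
(s(21, 21) - 860)² = (1/(21 + 21) - 860)² = (1/42 - 860)² = (-36119/42)² = 1304582161/1764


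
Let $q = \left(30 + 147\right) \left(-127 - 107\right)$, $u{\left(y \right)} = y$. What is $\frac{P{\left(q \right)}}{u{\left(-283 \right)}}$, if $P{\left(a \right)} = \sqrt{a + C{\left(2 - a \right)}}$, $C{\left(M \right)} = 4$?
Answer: $- \frac{i \sqrt{41414}}{283} \approx - 0.7191 i$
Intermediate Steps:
$q = -41418$ ($q = 177 \left(-234\right) = -41418$)
$P{\left(a \right)} = \sqrt{4 + a}$ ($P{\left(a \right)} = \sqrt{a + 4} = \sqrt{4 + a}$)
$\frac{P{\left(q \right)}}{u{\left(-283 \right)}} = \frac{\sqrt{4 - 41418}}{-283} = \sqrt{-41414} \left(- \frac{1}{283}\right) = i \sqrt{41414} \left(- \frac{1}{283}\right) = - \frac{i \sqrt{41414}}{283}$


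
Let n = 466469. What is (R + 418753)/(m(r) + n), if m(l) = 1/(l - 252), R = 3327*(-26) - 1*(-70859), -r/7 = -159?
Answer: 34707771/40162981 ≈ 0.86417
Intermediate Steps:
r = 1113 (r = -7*(-159) = 1113)
R = -15643 (R = -86502 + 70859 = -15643)
m(l) = 1/(-252 + l)
(R + 418753)/(m(r) + n) = (-15643 + 418753)/(1/(-252 + 1113) + 466469) = 403110/(1/861 + 466469) = 403110/(401629810/861) = 403110*(861/401629810) = 34707771/40162981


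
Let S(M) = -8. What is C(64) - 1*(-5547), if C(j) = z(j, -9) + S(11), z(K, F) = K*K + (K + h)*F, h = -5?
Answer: 9104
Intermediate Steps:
z(K, F) = K² + F*(-5 + K) (z(K, F) = K*K + (K - 5)*F = K² + (-5 + K)*F = K² + F*(-5 + K))
C(j) = 37 + j² - 9*j (C(j) = (j² - 5*(-9) - 9*j) - 8 = (j² + 45 - 9*j) - 8 = (45 + j² - 9*j) - 8 = 37 + j² - 9*j)
C(64) - 1*(-5547) = (37 + 64² - 9*64) - 1*(-5547) = (37 + 4096 - 576) + 5547 = 3557 + 5547 = 9104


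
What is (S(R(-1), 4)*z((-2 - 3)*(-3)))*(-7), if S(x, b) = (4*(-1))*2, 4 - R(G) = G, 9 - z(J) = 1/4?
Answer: 490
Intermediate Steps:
z(J) = 35/4 (z(J) = 9 - 1/4 = 35/4)
R(G) = 4 - G
S(x, b) = -8 (S(x, b) = -4*2 = -8)
(S(R(-1), 4)*z((-2 - 3)*(-3)))*(-7) = -8*35/4*(-7) = -70*(-7) = 490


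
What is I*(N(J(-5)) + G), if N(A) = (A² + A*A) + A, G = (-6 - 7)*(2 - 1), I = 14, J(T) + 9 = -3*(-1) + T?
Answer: 3052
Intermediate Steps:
J(T) = -6 + T (J(T) = -9 + (-3*(-1) + T) = -9 + (3 + T) = -6 + T)
G = -13 (G = -13*1 = -13)
N(A) = A + 2*A² (N(A) = (A² + A²) + A = 2*A² + A = A + 2*A²)
I*(N(J(-5)) + G) = 14*((-6 - 5)*(1 + 2*(-6 - 5)) - 13) = 14*(-11*(1 + 2*(-11)) - 13) = 14*(-11*(1 - 22) - 13) = 14*(-11*(-21) - 13) = 14*(231 - 13) = 14*218 = 3052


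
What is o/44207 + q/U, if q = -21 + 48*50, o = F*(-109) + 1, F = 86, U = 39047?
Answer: -260819078/1726150729 ≈ -0.15110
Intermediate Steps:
o = -9373 (o = 86*(-109) + 1 = -9374 + 1 = -9373)
q = 2379 (q = -21 + 2400 = 2379)
o/44207 + q/U = -9373/44207 + 2379/39047 = -260819078/1726150729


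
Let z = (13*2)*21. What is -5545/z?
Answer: -5545/546 ≈ -10.156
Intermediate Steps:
z = 546 (z = 26*21 = 546)
-5545/z = -5545/546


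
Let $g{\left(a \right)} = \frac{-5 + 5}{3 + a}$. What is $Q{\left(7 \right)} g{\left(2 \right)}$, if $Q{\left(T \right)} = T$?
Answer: $0$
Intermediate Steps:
$g{\left(a \right)} = 0$ ($g{\left(a \right)} = \frac{0}{3 + a} = 0$)
$Q{\left(7 \right)} g{\left(2 \right)} = 7 \cdot 0 = 0$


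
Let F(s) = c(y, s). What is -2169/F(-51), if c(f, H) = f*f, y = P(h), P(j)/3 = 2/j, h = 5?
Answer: -6025/4 ≈ -1506.3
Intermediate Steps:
P(j) = 6/j (P(j) = 3*(2/j) = 6/j)
y = 6/5 ≈ 1.2000
c(f, H) = f²
F(s) = 36/25 (F(s) = (6/5)² = 36/25)
-2169/F(-51) = -2169/36/25 = -2169*25/36 = -6025/4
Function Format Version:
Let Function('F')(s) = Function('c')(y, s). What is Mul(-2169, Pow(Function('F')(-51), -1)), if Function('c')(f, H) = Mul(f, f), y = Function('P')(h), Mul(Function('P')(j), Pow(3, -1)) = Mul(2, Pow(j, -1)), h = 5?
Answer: Rational(-6025, 4) ≈ -1506.3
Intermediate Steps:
Function('P')(j) = Mul(6, Pow(j, -1)) (Function('P')(j) = Mul(3, Mul(2, Pow(j, -1))) = Mul(6, Pow(j, -1)))
y = Rational(6, 5) (y = Mul(6, Pow(5, -1)) = Mul(6, Rational(1, 5)) = Rational(6, 5) ≈ 1.2000)
Function('c')(f, H) = Pow(f, 2)
Function('F')(s) = Rational(36, 25) (Function('F')(s) = Pow(Rational(6, 5), 2) = Rational(36, 25))
Mul(-2169, Pow(Function('F')(-51), -1)) = Mul(-2169, Pow(Rational(36, 25), -1)) = Mul(-2169, Rational(25, 36)) = Rational(-6025, 4)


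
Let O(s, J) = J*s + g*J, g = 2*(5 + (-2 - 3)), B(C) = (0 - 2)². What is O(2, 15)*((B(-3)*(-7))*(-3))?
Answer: 2520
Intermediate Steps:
B(C) = 4 (B(C) = (-2)² = 4)
g = 0 (g = 2*(5 - 5) = 2*0 = 0)
O(s, J) = J*s (O(s, J) = J*s + 0*J = J*s + 0 = J*s)
O(2, 15)*((B(-3)*(-7))*(-3)) = (15*2)*((4*(-7))*(-3)) = 30*(-28*(-3)) = 30*84 = 2520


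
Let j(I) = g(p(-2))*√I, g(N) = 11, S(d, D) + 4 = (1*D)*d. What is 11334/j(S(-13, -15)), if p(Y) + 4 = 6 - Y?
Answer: 11334*√191/2101 ≈ 74.554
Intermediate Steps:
S(d, D) = -4 + D*d (S(d, D) = -4 + (1*D)*d = -4 + D*d)
p(Y) = 2 - Y (p(Y) = -4 + (6 - Y) = 2 - Y)
j(I) = 11*√I
11334/j(S(-13, -15)) = 11334/((11*√(-4 - 15*(-13)))) = 11334/((11*√(-4 + 195))) = 11334/((11*√191)) = 11334*(√191/2101) = 11334*√191/2101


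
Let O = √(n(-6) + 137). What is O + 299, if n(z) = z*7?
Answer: 299 + √95 ≈ 308.75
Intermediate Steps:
n(z) = 7*z
O = √95 (O = √(7*(-6) + 137) = √(-42 + 137) = √95 ≈ 9.7468)
O + 299 = √95 + 299 = 299 + √95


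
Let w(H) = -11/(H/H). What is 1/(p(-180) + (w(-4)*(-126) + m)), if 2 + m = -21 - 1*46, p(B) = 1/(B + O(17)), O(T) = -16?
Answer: 196/258131 ≈ 0.00075930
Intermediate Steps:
p(B) = 1/(-16 + B) (p(B) = 1/(B - 16) = 1/(-16 + B))
m = -69 (m = -2 + (-21 - 1*46) = -2 + (-21 - 46) = -2 - 67 = -69)
w(H) = -11 (w(H) = -11/1 = -11*1 = -11)
1/(p(-180) + (w(-4)*(-126) + m)) = 1/(1/(-16 - 180) + (-11*(-126) - 69)) = 1/(1/(-196) + (1386 - 69)) = 1/(-1/196 + 1317) = 1/(258131/196) = 196/258131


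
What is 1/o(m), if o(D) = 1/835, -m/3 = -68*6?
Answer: 835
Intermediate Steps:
m = 1224 (m = -(-204)*6 = -3*(-408) = 1224)
o(D) = 1/835
1/o(m) = 1/(1/835) = 835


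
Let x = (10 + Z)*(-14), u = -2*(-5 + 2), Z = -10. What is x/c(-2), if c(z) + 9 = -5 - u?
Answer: 0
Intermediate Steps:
u = 6 (u = -2*(-3) = 6)
x = 0 (x = (10 - 10)*(-14) = 0*(-14) = 0)
c(z) = -20 (c(z) = -9 + (-5 - 1*6) = -9 + (-5 - 6) = -9 - 11 = -20)
x/c(-2) = 0/(-20) = 0*(-1/20) = 0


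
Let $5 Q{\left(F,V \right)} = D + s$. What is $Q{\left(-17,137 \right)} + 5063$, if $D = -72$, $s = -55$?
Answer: $\frac{25188}{5} \approx 5037.6$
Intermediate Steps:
$Q{\left(F,V \right)} = - \frac{127}{5}$ ($Q{\left(F,V \right)} = \frac{-72 - 55}{5} = \frac{1}{5} \left(-127\right) = - \frac{127}{5}$)
$Q{\left(-17,137 \right)} + 5063 = - \frac{127}{5} + 5063 = \frac{25188}{5}$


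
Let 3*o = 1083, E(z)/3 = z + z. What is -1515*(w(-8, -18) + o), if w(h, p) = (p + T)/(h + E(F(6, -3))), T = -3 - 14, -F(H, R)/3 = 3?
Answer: -33961755/62 ≈ -5.4777e+5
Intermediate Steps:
F(H, R) = -9 (F(H, R) = -3*3 = -9)
E(z) = 6*z (E(z) = 3*(z + z) = 3*(2*z) = 6*z)
T = -17
w(h, p) = (-17 + p)/(-54 + h) (w(h, p) = (p - 17)/(h + 6*(-9)) = (-17 + p)/(h - 54) = (-17 + p)/(-54 + h))
o = 361 (o = (⅓)*1083 = 361)
-1515*(w(-8, -18) + o) = -1515*((-17 - 18)/(-54 - 8) + 361) = -1515*(-35/(-62) + 361) = -1515*(-1/62*(-35) + 361) = -1515*(35/62 + 361) = -1515*22417/62 = -33961755/62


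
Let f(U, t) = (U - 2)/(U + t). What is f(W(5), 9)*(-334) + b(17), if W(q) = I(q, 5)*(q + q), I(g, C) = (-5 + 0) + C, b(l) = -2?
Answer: 650/9 ≈ 72.222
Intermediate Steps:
I(g, C) = -5 + C
W(q) = 0 (W(q) = (-5 + 5)*(q + q) = 0*(2*q) = 0)
f(U, t) = (-2 + U)/(U + t)
f(W(5), 9)*(-334) + b(17) = ((-2 + 0)/(0 + 9))*(-334) - 2 = (-2/9)*(-334) - 2 = ((⅑)*(-2))*(-334) - 2 = -2/9*(-334) - 2 = 668/9 - 2 = 650/9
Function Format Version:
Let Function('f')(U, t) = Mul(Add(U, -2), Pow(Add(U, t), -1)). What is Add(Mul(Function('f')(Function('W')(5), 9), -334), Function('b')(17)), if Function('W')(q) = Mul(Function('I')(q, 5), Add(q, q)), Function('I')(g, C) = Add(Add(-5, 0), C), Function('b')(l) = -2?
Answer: Rational(650, 9) ≈ 72.222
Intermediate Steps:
Function('I')(g, C) = Add(-5, C)
Function('W')(q) = 0 (Function('W')(q) = Mul(Add(-5, 5), Add(q, q)) = Mul(0, Mul(2, q)) = 0)
Function('f')(U, t) = Mul(Pow(Add(U, t), -1), Add(-2, U)) (Function('f')(U, t) = Mul(Add(-2, U), Pow(Add(U, t), -1)) = Mul(Pow(Add(U, t), -1), Add(-2, U)))
Add(Mul(Function('f')(Function('W')(5), 9), -334), Function('b')(17)) = Add(Mul(Mul(Pow(Add(0, 9), -1), Add(-2, 0)), -334), -2) = Add(Mul(Mul(Pow(9, -1), -2), -334), -2) = Add(Mul(Mul(Rational(1, 9), -2), -334), -2) = Add(Mul(Rational(-2, 9), -334), -2) = Add(Rational(668, 9), -2) = Rational(650, 9)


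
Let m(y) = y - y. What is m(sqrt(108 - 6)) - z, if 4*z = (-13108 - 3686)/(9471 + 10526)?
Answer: 8397/39994 ≈ 0.20996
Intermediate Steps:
m(y) = 0
z = -8397/39994 (z = ((-13108 - 3686)/(9471 + 10526))/4 = (-16794/19997)/4 = (-16794*1/19997)/4 = (1/4)*(-16794/19997) = -8397/39994 ≈ -0.20996)
m(sqrt(108 - 6)) - z = 0 - 1*(-8397/39994) = 0 + 8397/39994 = 8397/39994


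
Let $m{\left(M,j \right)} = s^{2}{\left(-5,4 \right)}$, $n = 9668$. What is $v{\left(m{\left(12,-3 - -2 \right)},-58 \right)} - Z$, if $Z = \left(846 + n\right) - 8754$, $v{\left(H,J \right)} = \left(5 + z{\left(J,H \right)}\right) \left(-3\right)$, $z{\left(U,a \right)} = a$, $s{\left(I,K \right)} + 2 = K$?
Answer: $-1787$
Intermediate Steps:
$s{\left(I,K \right)} = -2 + K$
$m{\left(M,j \right)} = 4$ ($m{\left(M,j \right)} = \left(-2 + 4\right)^{2} = 2^{2} = 4$)
$v{\left(H,J \right)} = -15 - 3 H$ ($v{\left(H,J \right)} = \left(5 + H\right) \left(-3\right) = -15 - 3 H$)
$Z = 1760$ ($Z = \left(846 + 9668\right) - 8754 = 10514 - 8754 = 1760$)
$v{\left(m{\left(12,-3 - -2 \right)},-58 \right)} - Z = \left(-15 - 12\right) - 1760 = -27 - 1760 = -1787$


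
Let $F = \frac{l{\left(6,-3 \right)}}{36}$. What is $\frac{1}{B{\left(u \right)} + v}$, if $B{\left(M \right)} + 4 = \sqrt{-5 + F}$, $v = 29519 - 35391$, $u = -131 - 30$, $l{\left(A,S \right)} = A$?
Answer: $- \frac{35256}{207164285} - \frac{i \sqrt{174}}{207164285} \approx -0.00017018 - 6.3674 \cdot 10^{-8} i$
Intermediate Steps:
$u = -161$
$F = \frac{1}{6}$ ($F = \frac{6}{36} = 6 \cdot \frac{1}{36} = \frac{1}{6} \approx 0.16667$)
$v = -5872$ ($v = 29519 - 35391 = -5872$)
$B{\left(M \right)} = -4 + \frac{i \sqrt{174}}{6}$ ($B{\left(M \right)} = -4 + \sqrt{-5 + \frac{1}{6}} = -4 + \sqrt{- \frac{29}{6}} = -4 + \frac{i \sqrt{174}}{6}$)
$\frac{1}{B{\left(u \right)} + v} = \frac{1}{\left(-4 + \frac{i \sqrt{174}}{6}\right) - 5872} = \frac{1}{-5876 + \frac{i \sqrt{174}}{6}}$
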